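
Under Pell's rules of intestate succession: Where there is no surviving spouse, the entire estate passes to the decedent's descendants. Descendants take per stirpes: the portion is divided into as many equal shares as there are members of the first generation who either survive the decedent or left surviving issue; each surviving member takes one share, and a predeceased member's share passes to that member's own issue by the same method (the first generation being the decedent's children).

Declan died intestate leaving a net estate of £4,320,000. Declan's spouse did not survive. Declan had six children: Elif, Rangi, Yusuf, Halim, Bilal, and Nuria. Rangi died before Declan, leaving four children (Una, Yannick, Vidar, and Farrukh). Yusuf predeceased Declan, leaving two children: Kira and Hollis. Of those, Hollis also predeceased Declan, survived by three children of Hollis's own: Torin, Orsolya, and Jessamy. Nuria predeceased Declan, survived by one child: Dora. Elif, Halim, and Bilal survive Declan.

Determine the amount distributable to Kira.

Kira receives £360,000.

The entire £4,320,000 passes to the descendants.
That amount (£4,320,000) is divided into 6 shares of £720,000: Elif, Halim, and Bilal each take £720,000; Rangi's £720,000 share passes to Rangi's issue; Yusuf's £720,000 share passes to Yusuf's issue; Nuria's £720,000 share passes to Nuria's issue.
Rangi's share (£720,000) is divided into 4 shares of £180,000: Una, Yannick, Vidar, and Farrukh each take £180,000.
Yusuf's share (£720,000) is divided into 2 shares of £360,000: Kira takes £360,000; Hollis's £360,000 share passes to Hollis's issue.
Hollis's share (£360,000) is divided into 3 shares of £120,000: Torin, Orsolya, and Jessamy each take £120,000.
Nuria's share (£720,000) passes entirely to Dora.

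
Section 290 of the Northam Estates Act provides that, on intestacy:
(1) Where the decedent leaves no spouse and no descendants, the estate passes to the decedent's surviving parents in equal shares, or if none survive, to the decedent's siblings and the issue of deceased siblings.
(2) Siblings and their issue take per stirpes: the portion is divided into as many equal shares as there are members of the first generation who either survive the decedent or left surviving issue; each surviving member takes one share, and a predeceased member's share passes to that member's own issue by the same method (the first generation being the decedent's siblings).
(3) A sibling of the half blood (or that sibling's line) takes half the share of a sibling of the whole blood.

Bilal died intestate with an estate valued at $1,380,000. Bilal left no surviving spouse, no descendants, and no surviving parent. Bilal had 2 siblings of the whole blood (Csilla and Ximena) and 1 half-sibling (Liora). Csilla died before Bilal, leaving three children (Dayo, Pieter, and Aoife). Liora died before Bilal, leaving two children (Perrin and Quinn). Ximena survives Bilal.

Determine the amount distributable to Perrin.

The entire $1,380,000 passes to the siblings and their issue.
Counting each half-blood sibling's line as half a unit, there are 5/2 units in $1,380,000, so one unit is $552,000. Whole-blood lines (Csilla and Ximena) take $552,000 each; half-blood lines (Liora) take $276,000 each.
Csilla's share ($552,000) is divided into 3 shares of $184,000: Dayo, Pieter, and Aoife each take $184,000.
Liora's share ($276,000) is divided into 2 shares of $138,000: Perrin and Quinn each take $138,000.

Perrin receives $138,000.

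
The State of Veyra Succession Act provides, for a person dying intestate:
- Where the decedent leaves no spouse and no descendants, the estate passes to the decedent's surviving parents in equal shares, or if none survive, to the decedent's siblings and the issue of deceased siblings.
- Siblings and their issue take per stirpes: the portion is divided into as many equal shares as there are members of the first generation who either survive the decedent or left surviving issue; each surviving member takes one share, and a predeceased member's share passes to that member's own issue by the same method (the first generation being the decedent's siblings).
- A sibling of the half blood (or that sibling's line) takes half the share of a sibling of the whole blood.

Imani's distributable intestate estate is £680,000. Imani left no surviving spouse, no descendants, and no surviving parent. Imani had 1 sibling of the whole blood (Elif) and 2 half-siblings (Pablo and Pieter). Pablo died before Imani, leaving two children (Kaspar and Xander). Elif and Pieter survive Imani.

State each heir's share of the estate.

The entire £680,000 passes to the siblings and their issue.
Counting each half-blood sibling's line as half a unit, there are 2 units in £680,000, so one unit is £340,000. Whole-blood lines (Elif) take £340,000 each; half-blood lines (Pablo and Pieter) take £170,000 each.
Pablo's share (£170,000) is divided into 2 shares of £85,000: Kaspar and Xander each take £85,000.

Kaspar: £85,000; Xander: £85,000; Elif: £340,000; Pieter: £170,000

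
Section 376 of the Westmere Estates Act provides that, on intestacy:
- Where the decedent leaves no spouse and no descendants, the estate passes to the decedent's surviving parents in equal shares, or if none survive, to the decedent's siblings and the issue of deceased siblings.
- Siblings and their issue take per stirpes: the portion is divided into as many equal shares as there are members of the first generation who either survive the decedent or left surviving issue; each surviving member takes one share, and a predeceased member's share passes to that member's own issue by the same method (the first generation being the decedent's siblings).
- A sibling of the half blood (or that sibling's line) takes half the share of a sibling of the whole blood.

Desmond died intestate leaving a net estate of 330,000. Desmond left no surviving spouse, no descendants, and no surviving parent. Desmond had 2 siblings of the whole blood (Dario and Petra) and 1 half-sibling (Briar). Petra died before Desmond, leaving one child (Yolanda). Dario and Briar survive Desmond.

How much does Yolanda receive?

The entire 330,000 passes to the siblings and their issue.
Counting each half-blood sibling's line as half a unit, there are 5/2 units in 330,000, so one unit is 132,000. Whole-blood lines (Dario and Petra) take 132,000 each; half-blood lines (Briar) take 66,000 each.
Petra's share (132,000) passes entirely to Yolanda.

Yolanda receives 132,000.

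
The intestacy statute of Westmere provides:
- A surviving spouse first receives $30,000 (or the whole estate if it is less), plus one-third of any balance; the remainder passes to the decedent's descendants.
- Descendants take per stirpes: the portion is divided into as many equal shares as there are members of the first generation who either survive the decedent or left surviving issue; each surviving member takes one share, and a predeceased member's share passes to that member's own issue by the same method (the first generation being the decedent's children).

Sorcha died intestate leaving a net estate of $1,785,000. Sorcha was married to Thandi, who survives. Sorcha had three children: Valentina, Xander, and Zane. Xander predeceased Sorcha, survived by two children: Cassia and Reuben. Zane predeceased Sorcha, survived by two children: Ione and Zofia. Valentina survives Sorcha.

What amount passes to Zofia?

Thandi first takes $30,000, leaving a balance of $1,755,000. Thandi then takes one-third of the balance ($585,000), for a total of $615,000. The remaining $1,170,000 passes to the descendants.
The descendants' portion ($1,170,000) is divided into 3 shares of $390,000: Valentina takes $390,000; Xander's $390,000 share passes to Xander's issue; Zane's $390,000 share passes to Zane's issue.
Xander's share ($390,000) is divided into 2 shares of $195,000: Cassia and Reuben each take $195,000.
Zane's share ($390,000) is divided into 2 shares of $195,000: Ione and Zofia each take $195,000.

Zofia receives $195,000.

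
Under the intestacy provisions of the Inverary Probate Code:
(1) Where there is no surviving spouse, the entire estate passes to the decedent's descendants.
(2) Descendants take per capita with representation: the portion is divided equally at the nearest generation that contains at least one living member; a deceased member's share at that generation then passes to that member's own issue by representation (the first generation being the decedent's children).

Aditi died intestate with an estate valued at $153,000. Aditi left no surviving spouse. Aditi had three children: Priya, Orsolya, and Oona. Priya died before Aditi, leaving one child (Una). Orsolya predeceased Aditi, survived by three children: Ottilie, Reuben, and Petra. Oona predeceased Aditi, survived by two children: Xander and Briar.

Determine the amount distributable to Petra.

Petra receives $25,500.

The entire $153,000 passes to the descendants.
No child survives, so the initial division is made at the grandchildren's generation.
That amount ($153,000) is divided into 6 shares of $25,500: Una, Ottilie, Reuben, Petra, Xander, and Briar each take $25,500.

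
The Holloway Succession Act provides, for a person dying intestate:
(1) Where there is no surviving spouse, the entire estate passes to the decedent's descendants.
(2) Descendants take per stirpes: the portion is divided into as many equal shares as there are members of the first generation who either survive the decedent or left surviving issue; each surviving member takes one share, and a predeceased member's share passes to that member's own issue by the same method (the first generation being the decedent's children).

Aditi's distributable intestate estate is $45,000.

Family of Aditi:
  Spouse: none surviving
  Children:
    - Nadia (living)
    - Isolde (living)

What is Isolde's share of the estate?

Isolde receives $22,500.

The entire $45,000 passes to the descendants.
That amount ($45,000) is divided into 2 shares of $22,500: Nadia and Isolde each take $22,500.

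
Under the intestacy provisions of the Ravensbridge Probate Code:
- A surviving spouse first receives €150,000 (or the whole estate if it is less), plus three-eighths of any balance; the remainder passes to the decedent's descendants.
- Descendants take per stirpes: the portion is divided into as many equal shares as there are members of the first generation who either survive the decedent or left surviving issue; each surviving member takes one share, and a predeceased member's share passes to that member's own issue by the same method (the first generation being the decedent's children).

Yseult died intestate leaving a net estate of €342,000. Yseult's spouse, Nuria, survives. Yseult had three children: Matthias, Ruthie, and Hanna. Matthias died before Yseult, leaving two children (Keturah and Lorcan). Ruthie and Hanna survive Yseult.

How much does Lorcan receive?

Nuria first takes €150,000, leaving a balance of €192,000. Nuria then takes three-eighths of the balance (€72,000), for a total of €222,000. The remaining €120,000 passes to the descendants.
The descendants' portion (€120,000) is divided into 3 shares of €40,000: Ruthie and Hanna each take €40,000; Matthias's €40,000 share passes to Matthias's issue.
Matthias's share (€40,000) is divided into 2 shares of €20,000: Keturah and Lorcan each take €20,000.

Lorcan receives €20,000.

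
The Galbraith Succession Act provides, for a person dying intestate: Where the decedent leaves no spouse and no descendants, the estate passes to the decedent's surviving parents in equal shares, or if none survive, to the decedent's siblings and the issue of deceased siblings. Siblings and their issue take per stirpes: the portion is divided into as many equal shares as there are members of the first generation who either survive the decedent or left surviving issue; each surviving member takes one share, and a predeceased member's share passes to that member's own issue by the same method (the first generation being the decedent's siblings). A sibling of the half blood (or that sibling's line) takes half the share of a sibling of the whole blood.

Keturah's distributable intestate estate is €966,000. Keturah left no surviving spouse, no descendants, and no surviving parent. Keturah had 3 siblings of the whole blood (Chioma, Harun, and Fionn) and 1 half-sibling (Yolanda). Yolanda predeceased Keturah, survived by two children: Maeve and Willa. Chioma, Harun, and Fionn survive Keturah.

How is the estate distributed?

Chioma: €276,000; Harun: €276,000; Fionn: €276,000; Maeve: €69,000; Willa: €69,000

The entire €966,000 passes to the siblings and their issue.
Counting each half-blood sibling's line as half a unit, there are 7/2 units in €966,000, so one unit is €276,000. Whole-blood lines (Chioma, Harun, and Fionn) take €276,000 each; half-blood lines (Yolanda) take €138,000 each.
Yolanda's share (€138,000) is divided into 2 shares of €69,000: Maeve and Willa each take €69,000.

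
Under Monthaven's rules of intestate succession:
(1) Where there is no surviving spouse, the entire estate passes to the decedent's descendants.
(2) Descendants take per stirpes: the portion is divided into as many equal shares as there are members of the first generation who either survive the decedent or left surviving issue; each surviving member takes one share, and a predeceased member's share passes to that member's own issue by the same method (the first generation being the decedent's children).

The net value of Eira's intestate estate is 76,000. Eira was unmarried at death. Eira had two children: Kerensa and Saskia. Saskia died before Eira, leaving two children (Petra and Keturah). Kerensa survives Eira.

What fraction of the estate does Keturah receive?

The entire 76,000 passes to the descendants.
That amount (76,000) is divided into 2 shares of 38,000: Kerensa takes 38,000; Saskia's 38,000 share passes to Saskia's issue.
Saskia's share (38,000) is divided into 2 shares of 19,000: Petra and Keturah each take 19,000.

Keturah receives 1/4 of the estate.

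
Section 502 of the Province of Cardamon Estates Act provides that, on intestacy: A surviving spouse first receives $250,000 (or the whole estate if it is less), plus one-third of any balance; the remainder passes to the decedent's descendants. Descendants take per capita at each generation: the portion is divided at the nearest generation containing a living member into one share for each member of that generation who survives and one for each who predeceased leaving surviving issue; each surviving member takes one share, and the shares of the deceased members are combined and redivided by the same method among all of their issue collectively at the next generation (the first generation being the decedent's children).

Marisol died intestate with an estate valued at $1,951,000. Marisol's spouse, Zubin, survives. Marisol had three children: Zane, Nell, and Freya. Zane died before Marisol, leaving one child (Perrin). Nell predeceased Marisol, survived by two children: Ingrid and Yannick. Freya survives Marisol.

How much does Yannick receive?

Zubin first takes $250,000, leaving a balance of $1,701,000. Zubin then takes one-third of the balance ($567,000), for a total of $817,000. The remaining $1,134,000 passes to the descendants.
The descendants' portion ($1,134,000) is divided at the children's generation into 3 shares of $378,000. Freya takes $378,000. The 2 shares of the deceased (Zane and Nell) are combined into a pool of $756,000.
That pool ($756,000) is divided at the grandchildren's generation equally among Perrin, Ingrid, and Yannick: $252,000 each.

Yannick receives $252,000.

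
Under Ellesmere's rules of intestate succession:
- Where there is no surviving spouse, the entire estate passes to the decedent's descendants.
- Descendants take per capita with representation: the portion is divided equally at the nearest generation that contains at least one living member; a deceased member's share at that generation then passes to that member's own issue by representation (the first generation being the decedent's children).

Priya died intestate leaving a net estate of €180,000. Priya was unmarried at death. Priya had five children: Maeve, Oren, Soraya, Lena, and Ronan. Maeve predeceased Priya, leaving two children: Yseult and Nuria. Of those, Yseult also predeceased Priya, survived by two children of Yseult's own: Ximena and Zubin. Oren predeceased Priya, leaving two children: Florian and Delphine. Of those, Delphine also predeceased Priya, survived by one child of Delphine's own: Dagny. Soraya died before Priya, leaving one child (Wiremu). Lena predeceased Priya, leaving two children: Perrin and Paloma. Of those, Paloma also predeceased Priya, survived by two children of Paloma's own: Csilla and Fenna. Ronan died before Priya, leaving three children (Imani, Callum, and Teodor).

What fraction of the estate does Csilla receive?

Csilla receives 1/20 of the estate.

The entire €180,000 passes to the descendants.
No child survives, so the initial division is made at the grandchildren's generation.
That amount (€180,000) is divided into 10 shares of €18,000: Nuria, Florian, Wiremu, Perrin, Imani, Callum, and Teodor each take €18,000; Yseult's €18,000 share passes to Yseult's issue; Delphine's €18,000 share passes to Delphine's issue; Paloma's €18,000 share passes to Paloma's issue.
Yseult's share (€18,000) is divided into 2 shares of €9,000: Ximena and Zubin each take €9,000.
Delphine's share (€18,000) passes entirely to Dagny.
Paloma's share (€18,000) is divided into 2 shares of €9,000: Csilla and Fenna each take €9,000.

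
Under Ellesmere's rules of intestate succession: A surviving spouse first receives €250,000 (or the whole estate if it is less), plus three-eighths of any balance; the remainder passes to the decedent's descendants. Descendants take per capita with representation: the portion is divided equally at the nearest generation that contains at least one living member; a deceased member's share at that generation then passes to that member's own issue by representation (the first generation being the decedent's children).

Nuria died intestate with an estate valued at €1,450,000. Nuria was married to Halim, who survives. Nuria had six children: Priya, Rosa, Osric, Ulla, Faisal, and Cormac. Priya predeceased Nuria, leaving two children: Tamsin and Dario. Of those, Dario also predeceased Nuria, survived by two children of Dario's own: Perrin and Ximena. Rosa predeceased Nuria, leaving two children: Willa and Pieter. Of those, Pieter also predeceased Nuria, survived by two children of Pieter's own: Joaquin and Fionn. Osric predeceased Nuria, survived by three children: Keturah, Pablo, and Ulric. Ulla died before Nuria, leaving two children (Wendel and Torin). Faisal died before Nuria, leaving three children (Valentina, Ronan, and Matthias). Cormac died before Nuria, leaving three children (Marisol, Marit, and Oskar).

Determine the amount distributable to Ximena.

Ximena receives €25,000.

Halim first takes €250,000, leaving a balance of €1,200,000. Halim then takes three-eighths of the balance (€450,000), for a total of €700,000. The remaining €750,000 passes to the descendants.
No child survives, so the initial division is made at the grandchildren's generation.
The descendants' portion (€750,000) is divided into 15 shares of €50,000: Tamsin, Willa, Keturah, Pablo, Ulric, Wendel, Torin, Valentina, Ronan, Matthias, Marisol, Marit, and Oskar each take €50,000; Dario's €50,000 share passes to Dario's issue; Pieter's €50,000 share passes to Pieter's issue.
Dario's share (€50,000) is divided into 2 shares of €25,000: Perrin and Ximena each take €25,000.
Pieter's share (€50,000) is divided into 2 shares of €25,000: Joaquin and Fionn each take €25,000.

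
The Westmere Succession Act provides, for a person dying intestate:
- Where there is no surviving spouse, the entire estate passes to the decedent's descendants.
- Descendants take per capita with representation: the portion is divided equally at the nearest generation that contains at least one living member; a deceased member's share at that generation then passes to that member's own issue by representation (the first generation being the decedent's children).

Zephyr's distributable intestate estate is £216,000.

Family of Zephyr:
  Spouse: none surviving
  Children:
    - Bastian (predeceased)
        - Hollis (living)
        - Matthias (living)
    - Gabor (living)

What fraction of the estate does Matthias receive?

Matthias receives 1/4 of the estate.

The entire £216,000 passes to the descendants.
That amount (£216,000) is divided into 2 shares of £108,000: Gabor takes £108,000; Bastian's £108,000 share passes to Bastian's issue.
Bastian's share (£108,000) is divided into 2 shares of £54,000: Hollis and Matthias each take £54,000.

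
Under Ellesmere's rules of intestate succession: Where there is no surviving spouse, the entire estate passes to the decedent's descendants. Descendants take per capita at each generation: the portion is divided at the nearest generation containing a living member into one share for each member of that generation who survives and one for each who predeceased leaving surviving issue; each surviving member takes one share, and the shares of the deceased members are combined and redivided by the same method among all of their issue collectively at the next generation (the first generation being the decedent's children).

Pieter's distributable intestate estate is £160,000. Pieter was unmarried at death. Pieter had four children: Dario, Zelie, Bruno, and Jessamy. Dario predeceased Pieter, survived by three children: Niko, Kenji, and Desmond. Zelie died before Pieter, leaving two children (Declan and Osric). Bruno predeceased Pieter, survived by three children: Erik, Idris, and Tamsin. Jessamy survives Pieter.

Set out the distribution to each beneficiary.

Niko: £15,000; Kenji: £15,000; Desmond: £15,000; Declan: £15,000; Osric: £15,000; Erik: £15,000; Idris: £15,000; Tamsin: £15,000; Jessamy: £40,000

The entire £160,000 passes to the descendants.
That amount (£160,000) is divided at the children's generation into 4 shares of £40,000. Jessamy takes £40,000. The 3 shares of the deceased (Dario, Zelie, and Bruno) are combined into a pool of £120,000.
That pool (£120,000) is divided at the grandchildren's generation equally among Niko, Kenji, Desmond, Declan, Osric, Erik, Idris, and Tamsin: £15,000 each.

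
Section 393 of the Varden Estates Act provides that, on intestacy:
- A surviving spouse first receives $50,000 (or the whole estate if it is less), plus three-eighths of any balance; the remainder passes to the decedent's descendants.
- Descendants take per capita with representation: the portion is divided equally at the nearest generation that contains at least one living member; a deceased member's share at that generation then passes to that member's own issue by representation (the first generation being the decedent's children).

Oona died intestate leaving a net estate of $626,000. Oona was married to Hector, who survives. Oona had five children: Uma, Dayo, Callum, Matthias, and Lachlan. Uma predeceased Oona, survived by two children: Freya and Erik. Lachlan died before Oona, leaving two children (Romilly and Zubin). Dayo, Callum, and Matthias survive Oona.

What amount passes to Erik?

Hector first takes $50,000, leaving a balance of $576,000. Hector then takes three-eighths of the balance ($216,000), for a total of $266,000. The remaining $360,000 passes to the descendants.
The descendants' portion ($360,000) is divided into 5 shares of $72,000: Dayo, Callum, and Matthias each take $72,000; Uma's $72,000 share passes to Uma's issue; Lachlan's $72,000 share passes to Lachlan's issue.
Uma's share ($72,000) is divided into 2 shares of $36,000: Freya and Erik each take $36,000.
Lachlan's share ($72,000) is divided into 2 shares of $36,000: Romilly and Zubin each take $36,000.

Erik receives $36,000.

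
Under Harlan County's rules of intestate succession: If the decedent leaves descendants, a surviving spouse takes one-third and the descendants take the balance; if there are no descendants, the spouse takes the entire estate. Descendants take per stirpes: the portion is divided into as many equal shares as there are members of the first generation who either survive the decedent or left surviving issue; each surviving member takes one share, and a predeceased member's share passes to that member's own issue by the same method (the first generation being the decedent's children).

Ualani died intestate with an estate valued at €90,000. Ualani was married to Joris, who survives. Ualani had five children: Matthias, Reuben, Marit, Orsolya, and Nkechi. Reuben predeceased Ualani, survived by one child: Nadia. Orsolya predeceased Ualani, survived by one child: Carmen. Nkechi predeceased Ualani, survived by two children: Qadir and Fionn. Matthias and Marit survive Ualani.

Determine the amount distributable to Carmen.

Joris takes one-third of €90,000 = €30,000. The remaining €60,000 passes to the descendants.
The descendants' portion (€60,000) is divided into 5 shares of €12,000: Matthias and Marit each take €12,000; Reuben's €12,000 share passes to Reuben's issue; Orsolya's €12,000 share passes to Orsolya's issue; Nkechi's €12,000 share passes to Nkechi's issue.
Reuben's share (€12,000) passes entirely to Nadia.
Orsolya's share (€12,000) passes entirely to Carmen.
Nkechi's share (€12,000) is divided into 2 shares of €6,000: Qadir and Fionn each take €6,000.

Carmen receives €12,000.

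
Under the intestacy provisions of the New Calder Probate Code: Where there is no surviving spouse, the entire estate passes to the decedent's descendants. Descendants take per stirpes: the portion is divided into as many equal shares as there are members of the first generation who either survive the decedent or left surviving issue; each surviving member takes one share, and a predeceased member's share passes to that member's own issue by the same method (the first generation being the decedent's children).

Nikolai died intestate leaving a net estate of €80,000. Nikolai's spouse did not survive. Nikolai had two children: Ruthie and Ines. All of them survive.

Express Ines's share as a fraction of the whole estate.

Ines receives 1/2 of the estate.

The entire €80,000 passes to the descendants.
That amount (€80,000) is divided into 2 shares of €40,000: Ruthie and Ines each take €40,000.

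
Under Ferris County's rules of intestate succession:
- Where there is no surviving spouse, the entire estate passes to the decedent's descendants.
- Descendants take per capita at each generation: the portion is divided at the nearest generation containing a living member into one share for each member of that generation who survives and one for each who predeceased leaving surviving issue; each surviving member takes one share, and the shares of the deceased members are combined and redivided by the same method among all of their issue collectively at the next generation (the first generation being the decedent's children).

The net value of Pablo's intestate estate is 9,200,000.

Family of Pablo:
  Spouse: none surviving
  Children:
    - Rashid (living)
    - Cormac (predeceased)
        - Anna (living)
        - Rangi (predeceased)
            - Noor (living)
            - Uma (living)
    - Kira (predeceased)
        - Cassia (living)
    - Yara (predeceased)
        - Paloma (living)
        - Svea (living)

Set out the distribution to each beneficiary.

Rashid: 2,300,000; Anna: 1,380,000; Noor: 690,000; Uma: 690,000; Cassia: 1,380,000; Paloma: 1,380,000; Svea: 1,380,000

The entire 9,200,000 passes to the descendants.
That amount (9,200,000) is divided at the children's generation into 4 shares of 2,300,000. Rashid takes 2,300,000. The 3 shares of the deceased (Cormac, Kira, and Yara) are combined into a pool of 6,900,000.
That pool (6,900,000) is divided at the grandchildren's generation into 5 shares of 1,380,000. Anna, Cassia, Paloma, and Svea each take 1,380,000. The remaining share for the deceased Rangi (1,380,000) is carried to the next generation.
That pool (1,380,000) is divided at the great-grandchildren's generation equally among Noor and Uma: 690,000 each.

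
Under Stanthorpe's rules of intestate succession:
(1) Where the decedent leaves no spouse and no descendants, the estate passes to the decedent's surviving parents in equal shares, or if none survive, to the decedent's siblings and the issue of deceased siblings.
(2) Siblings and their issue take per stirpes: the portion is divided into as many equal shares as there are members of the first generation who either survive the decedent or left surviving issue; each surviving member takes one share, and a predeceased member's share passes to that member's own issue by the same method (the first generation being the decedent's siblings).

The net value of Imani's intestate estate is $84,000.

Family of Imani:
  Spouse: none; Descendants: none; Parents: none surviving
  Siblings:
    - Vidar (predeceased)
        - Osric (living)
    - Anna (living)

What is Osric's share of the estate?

Osric receives $42,000.

The entire $84,000 passes to the siblings and their issue.
That amount ($84,000) is divided into 2 shares of $42,000: Anna takes $42,000; Vidar's $42,000 share passes to Vidar's issue.
Vidar's share ($42,000) passes entirely to Osric.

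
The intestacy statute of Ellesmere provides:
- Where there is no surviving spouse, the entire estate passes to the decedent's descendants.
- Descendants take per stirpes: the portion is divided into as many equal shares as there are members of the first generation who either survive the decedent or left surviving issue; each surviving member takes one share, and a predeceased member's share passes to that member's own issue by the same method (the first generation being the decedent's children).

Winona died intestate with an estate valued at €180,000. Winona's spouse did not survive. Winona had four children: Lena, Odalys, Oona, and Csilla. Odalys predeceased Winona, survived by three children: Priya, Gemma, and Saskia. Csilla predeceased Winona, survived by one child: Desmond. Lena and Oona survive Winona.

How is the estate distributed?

The entire €180,000 passes to the descendants.
That amount (€180,000) is divided into 4 shares of €45,000: Lena and Oona each take €45,000; Odalys's €45,000 share passes to Odalys's issue; Csilla's €45,000 share passes to Csilla's issue.
Odalys's share (€45,000) is divided into 3 shares of €15,000: Priya, Gemma, and Saskia each take €15,000.
Csilla's share (€45,000) passes entirely to Desmond.

Lena: €45,000; Priya: €15,000; Gemma: €15,000; Saskia: €15,000; Oona: €45,000; Desmond: €45,000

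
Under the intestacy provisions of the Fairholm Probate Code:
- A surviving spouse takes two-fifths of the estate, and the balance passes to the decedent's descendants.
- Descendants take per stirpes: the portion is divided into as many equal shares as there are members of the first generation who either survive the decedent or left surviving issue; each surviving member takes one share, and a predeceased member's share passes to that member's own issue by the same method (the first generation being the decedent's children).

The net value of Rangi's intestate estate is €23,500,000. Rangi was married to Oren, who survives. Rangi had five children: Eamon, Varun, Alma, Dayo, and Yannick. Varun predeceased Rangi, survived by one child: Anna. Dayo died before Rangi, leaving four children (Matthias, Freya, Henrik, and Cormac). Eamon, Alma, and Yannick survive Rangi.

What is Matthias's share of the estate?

Oren takes two-fifths of €23,500,000 = €9,400,000. The remaining €14,100,000 passes to the descendants.
The descendants' portion (€14,100,000) is divided into 5 shares of €2,820,000: Eamon, Alma, and Yannick each take €2,820,000; Varun's €2,820,000 share passes to Varun's issue; Dayo's €2,820,000 share passes to Dayo's issue.
Varun's share (€2,820,000) passes entirely to Anna.
Dayo's share (€2,820,000) is divided into 4 shares of €705,000: Matthias, Freya, Henrik, and Cormac each take €705,000.

Matthias receives €705,000.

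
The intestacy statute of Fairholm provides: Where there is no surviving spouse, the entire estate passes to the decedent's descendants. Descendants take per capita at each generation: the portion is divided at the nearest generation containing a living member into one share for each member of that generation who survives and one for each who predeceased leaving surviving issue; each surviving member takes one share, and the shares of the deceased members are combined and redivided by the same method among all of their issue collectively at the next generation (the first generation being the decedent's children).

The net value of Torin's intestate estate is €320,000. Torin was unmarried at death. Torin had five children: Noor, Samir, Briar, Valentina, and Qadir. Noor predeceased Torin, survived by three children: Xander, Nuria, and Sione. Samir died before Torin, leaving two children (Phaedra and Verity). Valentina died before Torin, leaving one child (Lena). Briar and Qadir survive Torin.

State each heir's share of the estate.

The entire €320,000 passes to the descendants.
That amount (€320,000) is divided at the children's generation into 5 shares of €64,000. Briar and Qadir each take €64,000. The 3 shares of the deceased (Noor, Samir, and Valentina) are combined into a pool of €192,000.
That pool (€192,000) is divided at the grandchildren's generation equally among Xander, Nuria, Sione, Phaedra, Verity, and Lena: €32,000 each.

Xander: €32,000; Nuria: €32,000; Sione: €32,000; Phaedra: €32,000; Verity: €32,000; Briar: €64,000; Lena: €32,000; Qadir: €64,000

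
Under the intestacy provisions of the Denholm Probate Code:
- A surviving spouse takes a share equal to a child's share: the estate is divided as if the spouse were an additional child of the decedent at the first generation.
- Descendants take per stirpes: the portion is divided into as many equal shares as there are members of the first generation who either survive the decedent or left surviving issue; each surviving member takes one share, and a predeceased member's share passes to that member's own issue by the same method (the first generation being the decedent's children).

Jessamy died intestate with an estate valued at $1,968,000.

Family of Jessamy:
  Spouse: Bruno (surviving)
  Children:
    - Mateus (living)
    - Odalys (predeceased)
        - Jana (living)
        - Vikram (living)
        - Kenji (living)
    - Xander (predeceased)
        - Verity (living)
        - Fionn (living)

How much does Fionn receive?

Fionn receives $246,000.

The spouse counts as an additional share at the children's level, so there are 4 primary shares of $492,000. Bruno takes one such share ($492,000).
The children's combined portion ($1,476,000) is divided into 3 shares of $492,000: Mateus takes $492,000; Odalys's $492,000 share passes to Odalys's issue; Xander's $492,000 share passes to Xander's issue.
Odalys's share ($492,000) is divided into 3 shares of $164,000: Jana, Vikram, and Kenji each take $164,000.
Xander's share ($492,000) is divided into 2 shares of $246,000: Verity and Fionn each take $246,000.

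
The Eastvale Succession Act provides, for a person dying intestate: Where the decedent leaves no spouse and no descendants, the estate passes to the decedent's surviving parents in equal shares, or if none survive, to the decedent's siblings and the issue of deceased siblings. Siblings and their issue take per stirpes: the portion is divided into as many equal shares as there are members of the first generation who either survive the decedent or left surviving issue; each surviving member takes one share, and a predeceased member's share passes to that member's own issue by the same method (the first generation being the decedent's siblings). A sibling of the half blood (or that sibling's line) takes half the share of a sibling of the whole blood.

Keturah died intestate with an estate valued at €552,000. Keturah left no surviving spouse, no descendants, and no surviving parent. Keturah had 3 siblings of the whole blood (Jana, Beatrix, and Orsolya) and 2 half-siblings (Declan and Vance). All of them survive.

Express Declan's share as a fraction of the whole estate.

Declan receives 1/8 of the estate.

The entire €552,000 passes to the siblings and their issue.
Counting each half-blood sibling's line as half a unit, there are 4 units in €552,000, so one unit is €138,000. Whole-blood lines (Jana, Beatrix, and Orsolya) take €138,000 each; half-blood lines (Declan and Vance) take €69,000 each.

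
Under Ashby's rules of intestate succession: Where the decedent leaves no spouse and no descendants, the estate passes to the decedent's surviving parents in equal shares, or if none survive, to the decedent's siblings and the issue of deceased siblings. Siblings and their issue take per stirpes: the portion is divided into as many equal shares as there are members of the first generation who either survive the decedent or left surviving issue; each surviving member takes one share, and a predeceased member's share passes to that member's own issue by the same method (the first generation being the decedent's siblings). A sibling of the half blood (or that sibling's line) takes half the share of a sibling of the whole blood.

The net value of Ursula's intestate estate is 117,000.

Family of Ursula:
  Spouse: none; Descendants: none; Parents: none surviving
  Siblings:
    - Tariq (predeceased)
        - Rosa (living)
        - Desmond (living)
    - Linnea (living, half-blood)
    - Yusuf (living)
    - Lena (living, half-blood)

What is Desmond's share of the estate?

The entire 117,000 passes to the siblings and their issue.
Counting each half-blood sibling's line as half a unit, there are 3 units in 117,000, so one unit is 39,000. Whole-blood lines (Tariq and Yusuf) take 39,000 each; half-blood lines (Linnea and Lena) take 19,500 each.
Tariq's share (39,000) is divided into 2 shares of 19,500: Rosa and Desmond each take 19,500.

Desmond receives 19,500.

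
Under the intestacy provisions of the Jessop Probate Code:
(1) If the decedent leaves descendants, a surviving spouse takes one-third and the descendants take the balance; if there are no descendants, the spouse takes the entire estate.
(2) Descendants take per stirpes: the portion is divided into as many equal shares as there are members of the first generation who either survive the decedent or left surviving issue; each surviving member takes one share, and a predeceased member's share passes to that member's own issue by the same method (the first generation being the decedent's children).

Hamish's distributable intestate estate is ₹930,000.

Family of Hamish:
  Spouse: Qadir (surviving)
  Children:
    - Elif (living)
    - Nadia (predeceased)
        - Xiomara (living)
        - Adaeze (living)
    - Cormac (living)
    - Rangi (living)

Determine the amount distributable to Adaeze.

Qadir takes one-third of ₹930,000 = ₹310,000. The remaining ₹620,000 passes to the descendants.
The descendants' portion (₹620,000) is divided into 4 shares of ₹155,000: Elif, Cormac, and Rangi each take ₹155,000; Nadia's ₹155,000 share passes to Nadia's issue.
Nadia's share (₹155,000) is divided into 2 shares of ₹77,500: Xiomara and Adaeze each take ₹77,500.

Adaeze receives ₹77,500.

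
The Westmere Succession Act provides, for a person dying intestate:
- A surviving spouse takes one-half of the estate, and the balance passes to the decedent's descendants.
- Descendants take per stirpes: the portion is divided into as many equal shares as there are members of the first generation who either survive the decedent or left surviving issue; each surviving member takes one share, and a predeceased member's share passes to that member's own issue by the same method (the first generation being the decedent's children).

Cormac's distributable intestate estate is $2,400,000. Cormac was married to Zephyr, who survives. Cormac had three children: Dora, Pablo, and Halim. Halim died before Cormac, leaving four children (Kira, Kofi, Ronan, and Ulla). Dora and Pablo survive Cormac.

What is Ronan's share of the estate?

Ronan receives $100,000.

Zephyr takes one-half of $2,400,000 = $1,200,000. The remaining $1,200,000 passes to the descendants.
The descendants' portion ($1,200,000) is divided into 3 shares of $400,000: Dora and Pablo each take $400,000; Halim's $400,000 share passes to Halim's issue.
Halim's share ($400,000) is divided into 4 shares of $100,000: Kira, Kofi, Ronan, and Ulla each take $100,000.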